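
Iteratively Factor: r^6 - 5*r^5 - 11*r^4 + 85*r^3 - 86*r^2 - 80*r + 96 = (r - 4)*(r^5 - r^4 - 15*r^3 + 25*r^2 + 14*r - 24) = (r - 4)*(r - 3)*(r^4 + 2*r^3 - 9*r^2 - 2*r + 8) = (r - 4)*(r - 3)*(r + 1)*(r^3 + r^2 - 10*r + 8) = (r - 4)*(r - 3)*(r - 2)*(r + 1)*(r^2 + 3*r - 4) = (r - 4)*(r - 3)*(r - 2)*(r - 1)*(r + 1)*(r + 4)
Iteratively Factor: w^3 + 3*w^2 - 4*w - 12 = (w + 2)*(w^2 + w - 6) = (w - 2)*(w + 2)*(w + 3)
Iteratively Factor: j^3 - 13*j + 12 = (j - 1)*(j^2 + j - 12) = (j - 3)*(j - 1)*(j + 4)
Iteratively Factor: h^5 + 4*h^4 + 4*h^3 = (h)*(h^4 + 4*h^3 + 4*h^2) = h^2*(h^3 + 4*h^2 + 4*h) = h^3*(h^2 + 4*h + 4) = h^3*(h + 2)*(h + 2)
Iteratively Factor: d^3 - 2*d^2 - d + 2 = (d - 2)*(d^2 - 1) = (d - 2)*(d - 1)*(d + 1)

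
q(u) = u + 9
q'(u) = 1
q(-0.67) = 8.33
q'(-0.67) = 1.00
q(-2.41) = 6.59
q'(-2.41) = 1.00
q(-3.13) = 5.87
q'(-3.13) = 1.00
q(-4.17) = 4.83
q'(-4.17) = 1.00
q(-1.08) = 7.92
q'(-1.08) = 1.00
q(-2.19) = 6.81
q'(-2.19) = 1.00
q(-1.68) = 7.32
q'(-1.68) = 1.00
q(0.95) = 9.95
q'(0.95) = 1.00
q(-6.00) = 3.00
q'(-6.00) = 1.00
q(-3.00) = 6.00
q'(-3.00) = 1.00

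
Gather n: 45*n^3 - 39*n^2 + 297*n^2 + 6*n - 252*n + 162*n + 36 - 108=45*n^3 + 258*n^2 - 84*n - 72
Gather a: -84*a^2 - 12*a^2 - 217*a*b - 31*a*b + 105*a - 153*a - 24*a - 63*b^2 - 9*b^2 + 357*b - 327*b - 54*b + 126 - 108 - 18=-96*a^2 + a*(-248*b - 72) - 72*b^2 - 24*b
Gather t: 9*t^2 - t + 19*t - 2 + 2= 9*t^2 + 18*t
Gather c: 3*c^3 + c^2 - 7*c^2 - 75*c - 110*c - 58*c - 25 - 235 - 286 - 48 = 3*c^3 - 6*c^2 - 243*c - 594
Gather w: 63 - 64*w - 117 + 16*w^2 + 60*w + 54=16*w^2 - 4*w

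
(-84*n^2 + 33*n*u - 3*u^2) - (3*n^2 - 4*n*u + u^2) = -87*n^2 + 37*n*u - 4*u^2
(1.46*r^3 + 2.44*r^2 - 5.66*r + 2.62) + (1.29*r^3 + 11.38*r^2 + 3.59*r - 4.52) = 2.75*r^3 + 13.82*r^2 - 2.07*r - 1.9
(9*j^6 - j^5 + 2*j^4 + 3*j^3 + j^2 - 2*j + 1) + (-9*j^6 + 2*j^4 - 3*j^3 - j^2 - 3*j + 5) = -j^5 + 4*j^4 - 5*j + 6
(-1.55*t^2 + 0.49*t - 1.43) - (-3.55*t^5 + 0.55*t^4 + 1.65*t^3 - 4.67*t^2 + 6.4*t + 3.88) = 3.55*t^5 - 0.55*t^4 - 1.65*t^3 + 3.12*t^2 - 5.91*t - 5.31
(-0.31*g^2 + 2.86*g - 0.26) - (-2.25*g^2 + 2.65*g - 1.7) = 1.94*g^2 + 0.21*g + 1.44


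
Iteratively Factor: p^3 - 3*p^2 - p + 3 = (p - 1)*(p^2 - 2*p - 3) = (p - 1)*(p + 1)*(p - 3)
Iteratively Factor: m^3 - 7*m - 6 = (m + 1)*(m^2 - m - 6) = (m + 1)*(m + 2)*(m - 3)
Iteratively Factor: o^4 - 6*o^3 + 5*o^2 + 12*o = (o - 4)*(o^3 - 2*o^2 - 3*o) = (o - 4)*(o + 1)*(o^2 - 3*o) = o*(o - 4)*(o + 1)*(o - 3)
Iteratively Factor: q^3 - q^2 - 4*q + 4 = (q - 1)*(q^2 - 4) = (q - 1)*(q + 2)*(q - 2)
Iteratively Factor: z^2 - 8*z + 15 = (z - 5)*(z - 3)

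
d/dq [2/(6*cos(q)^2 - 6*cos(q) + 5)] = 12*(-sin(q) + sin(2*q))/(6*cos(q) - 3*cos(2*q) - 8)^2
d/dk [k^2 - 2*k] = 2*k - 2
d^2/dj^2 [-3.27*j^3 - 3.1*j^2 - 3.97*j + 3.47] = -19.62*j - 6.2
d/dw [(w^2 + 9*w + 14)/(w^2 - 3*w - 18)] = 4*(-3*w^2 - 16*w - 30)/(w^4 - 6*w^3 - 27*w^2 + 108*w + 324)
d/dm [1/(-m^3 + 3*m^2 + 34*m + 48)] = (3*m^2 - 6*m - 34)/(-m^3 + 3*m^2 + 34*m + 48)^2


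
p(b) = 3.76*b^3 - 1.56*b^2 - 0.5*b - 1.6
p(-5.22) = -576.31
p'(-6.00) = 424.30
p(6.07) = 778.81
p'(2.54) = 64.35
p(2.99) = 83.47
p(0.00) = -1.60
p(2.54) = 48.68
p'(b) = 11.28*b^2 - 3.12*b - 0.5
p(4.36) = 278.20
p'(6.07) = 396.17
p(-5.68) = -738.11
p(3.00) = 84.38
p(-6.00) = -866.92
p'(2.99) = 91.02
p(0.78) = -1.15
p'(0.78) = 3.93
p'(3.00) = 91.66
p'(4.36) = 200.33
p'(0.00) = -0.50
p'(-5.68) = 381.14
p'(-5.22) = 323.15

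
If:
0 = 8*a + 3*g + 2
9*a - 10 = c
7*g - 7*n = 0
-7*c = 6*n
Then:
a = 74/47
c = 196/47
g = -686/141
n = -686/141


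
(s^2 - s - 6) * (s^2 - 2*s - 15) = s^4 - 3*s^3 - 19*s^2 + 27*s + 90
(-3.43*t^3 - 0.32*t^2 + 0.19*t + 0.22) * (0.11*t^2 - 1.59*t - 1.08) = -0.3773*t^5 + 5.4185*t^4 + 4.2341*t^3 + 0.0677*t^2 - 0.555*t - 0.2376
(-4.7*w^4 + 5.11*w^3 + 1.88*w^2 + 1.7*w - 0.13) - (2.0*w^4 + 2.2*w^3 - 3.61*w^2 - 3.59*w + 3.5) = -6.7*w^4 + 2.91*w^3 + 5.49*w^2 + 5.29*w - 3.63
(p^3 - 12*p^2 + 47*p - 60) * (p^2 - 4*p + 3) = p^5 - 16*p^4 + 98*p^3 - 284*p^2 + 381*p - 180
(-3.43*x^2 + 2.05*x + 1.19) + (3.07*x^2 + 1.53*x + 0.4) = -0.36*x^2 + 3.58*x + 1.59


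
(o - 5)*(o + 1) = o^2 - 4*o - 5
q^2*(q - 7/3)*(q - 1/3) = q^4 - 8*q^3/3 + 7*q^2/9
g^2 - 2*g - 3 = (g - 3)*(g + 1)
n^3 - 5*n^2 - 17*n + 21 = (n - 7)*(n - 1)*(n + 3)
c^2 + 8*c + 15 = (c + 3)*(c + 5)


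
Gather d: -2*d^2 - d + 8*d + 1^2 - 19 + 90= -2*d^2 + 7*d + 72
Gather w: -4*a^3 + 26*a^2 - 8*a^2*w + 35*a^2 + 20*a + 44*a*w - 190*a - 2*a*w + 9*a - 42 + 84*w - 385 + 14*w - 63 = -4*a^3 + 61*a^2 - 161*a + w*(-8*a^2 + 42*a + 98) - 490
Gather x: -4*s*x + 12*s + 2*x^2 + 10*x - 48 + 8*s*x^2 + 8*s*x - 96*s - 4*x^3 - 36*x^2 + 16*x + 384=-84*s - 4*x^3 + x^2*(8*s - 34) + x*(4*s + 26) + 336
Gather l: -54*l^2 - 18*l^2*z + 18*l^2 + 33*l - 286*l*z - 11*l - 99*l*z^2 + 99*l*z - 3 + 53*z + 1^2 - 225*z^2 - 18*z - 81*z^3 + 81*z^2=l^2*(-18*z - 36) + l*(-99*z^2 - 187*z + 22) - 81*z^3 - 144*z^2 + 35*z - 2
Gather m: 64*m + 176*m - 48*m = 192*m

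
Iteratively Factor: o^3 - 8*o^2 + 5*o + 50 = (o - 5)*(o^2 - 3*o - 10) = (o - 5)*(o + 2)*(o - 5)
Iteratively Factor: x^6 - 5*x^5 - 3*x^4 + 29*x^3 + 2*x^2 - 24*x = (x - 4)*(x^5 - x^4 - 7*x^3 + x^2 + 6*x) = x*(x - 4)*(x^4 - x^3 - 7*x^2 + x + 6) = x*(x - 4)*(x + 1)*(x^3 - 2*x^2 - 5*x + 6) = x*(x - 4)*(x - 1)*(x + 1)*(x^2 - x - 6) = x*(x - 4)*(x - 3)*(x - 1)*(x + 1)*(x + 2)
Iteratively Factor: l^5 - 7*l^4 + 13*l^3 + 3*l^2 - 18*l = (l - 3)*(l^4 - 4*l^3 + l^2 + 6*l) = (l - 3)*(l + 1)*(l^3 - 5*l^2 + 6*l) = l*(l - 3)*(l + 1)*(l^2 - 5*l + 6) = l*(l - 3)^2*(l + 1)*(l - 2)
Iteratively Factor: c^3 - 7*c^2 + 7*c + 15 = (c + 1)*(c^2 - 8*c + 15) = (c - 5)*(c + 1)*(c - 3)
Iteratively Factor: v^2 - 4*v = (v)*(v - 4)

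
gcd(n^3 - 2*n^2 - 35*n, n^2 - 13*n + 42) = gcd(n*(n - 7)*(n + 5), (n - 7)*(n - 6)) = n - 7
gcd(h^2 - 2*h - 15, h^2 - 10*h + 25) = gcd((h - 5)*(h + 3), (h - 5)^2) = h - 5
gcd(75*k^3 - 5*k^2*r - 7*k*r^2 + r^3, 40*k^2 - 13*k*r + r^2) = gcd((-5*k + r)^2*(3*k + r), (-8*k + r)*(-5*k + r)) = -5*k + r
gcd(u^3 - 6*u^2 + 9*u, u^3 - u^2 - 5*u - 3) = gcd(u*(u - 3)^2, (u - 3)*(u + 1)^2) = u - 3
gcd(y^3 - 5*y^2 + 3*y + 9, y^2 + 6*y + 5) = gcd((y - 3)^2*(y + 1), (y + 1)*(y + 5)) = y + 1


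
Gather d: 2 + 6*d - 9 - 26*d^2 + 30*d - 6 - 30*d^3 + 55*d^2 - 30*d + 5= -30*d^3 + 29*d^2 + 6*d - 8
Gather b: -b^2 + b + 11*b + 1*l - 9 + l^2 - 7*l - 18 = -b^2 + 12*b + l^2 - 6*l - 27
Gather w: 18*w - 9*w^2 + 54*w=-9*w^2 + 72*w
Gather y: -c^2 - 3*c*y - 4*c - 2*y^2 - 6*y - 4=-c^2 - 4*c - 2*y^2 + y*(-3*c - 6) - 4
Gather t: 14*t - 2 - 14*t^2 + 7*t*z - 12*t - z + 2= -14*t^2 + t*(7*z + 2) - z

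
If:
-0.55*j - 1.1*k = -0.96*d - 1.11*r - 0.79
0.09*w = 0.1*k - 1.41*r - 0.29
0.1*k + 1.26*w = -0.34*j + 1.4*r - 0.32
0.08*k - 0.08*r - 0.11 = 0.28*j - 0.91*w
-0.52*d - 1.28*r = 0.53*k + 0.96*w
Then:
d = -0.16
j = -0.86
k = 0.88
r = -0.13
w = -0.23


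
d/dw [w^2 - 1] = 2*w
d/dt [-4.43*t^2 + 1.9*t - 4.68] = 1.9 - 8.86*t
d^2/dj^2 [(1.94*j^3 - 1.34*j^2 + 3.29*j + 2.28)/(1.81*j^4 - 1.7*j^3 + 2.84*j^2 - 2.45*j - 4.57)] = (12.711268*j^9 - 26.339844*j^8 + 94.2452520000001*j^7 + 132.621612*j^6 + 213.396288*j^5 - 131.128866*j^4 + 554.122172*j^3 + 112.885908*j^2 + 297.836388*j - 43.089774)/(5.929741*j^12 - 16.70811*j^11 + 43.605072*j^10 - 81.424415*j^9 + 68.735577*j^8 - 53.5686*j^7 - 54.100189*j^6 + 164.08284*j^5 - 60.237369*j^4 + 69.569245*j^3 + 95.645073*j^2 - 153.504015*j - 95.443993)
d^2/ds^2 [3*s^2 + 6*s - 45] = 6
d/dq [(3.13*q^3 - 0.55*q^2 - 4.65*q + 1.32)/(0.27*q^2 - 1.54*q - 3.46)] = (0.8451*q^4 - 9.6404*q^3 - 30.3869*q^2 + 3.0932*q + 18.1218)/(0.0729*q^4 - 0.8316*q^3 + 0.5032*q^2 + 10.6568*q + 11.9716)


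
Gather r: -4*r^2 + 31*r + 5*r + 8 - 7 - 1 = -4*r^2 + 36*r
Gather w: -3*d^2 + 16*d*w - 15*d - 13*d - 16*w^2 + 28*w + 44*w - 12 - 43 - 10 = -3*d^2 - 28*d - 16*w^2 + w*(16*d + 72) - 65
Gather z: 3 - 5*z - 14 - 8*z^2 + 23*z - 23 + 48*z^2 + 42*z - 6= 40*z^2 + 60*z - 40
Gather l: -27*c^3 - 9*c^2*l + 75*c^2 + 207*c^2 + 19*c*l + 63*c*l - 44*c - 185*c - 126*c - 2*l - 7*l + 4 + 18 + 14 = -27*c^3 + 282*c^2 - 355*c + l*(-9*c^2 + 82*c - 9) + 36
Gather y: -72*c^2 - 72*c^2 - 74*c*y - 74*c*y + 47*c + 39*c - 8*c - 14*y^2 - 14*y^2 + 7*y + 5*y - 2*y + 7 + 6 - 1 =-144*c^2 + 78*c - 28*y^2 + y*(10 - 148*c) + 12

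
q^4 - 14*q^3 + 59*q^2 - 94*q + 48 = (q - 8)*(q - 3)*(q - 2)*(q - 1)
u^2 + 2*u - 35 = (u - 5)*(u + 7)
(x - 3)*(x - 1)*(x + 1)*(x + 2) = x^4 - x^3 - 7*x^2 + x + 6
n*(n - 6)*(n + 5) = n^3 - n^2 - 30*n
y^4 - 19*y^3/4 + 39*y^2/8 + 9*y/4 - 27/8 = (y - 3)*(y - 3/2)*(y - 1)*(y + 3/4)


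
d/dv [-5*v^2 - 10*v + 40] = -10*v - 10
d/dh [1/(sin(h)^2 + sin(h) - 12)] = -(2*sin(h) + 1)*cos(h)/(sin(h)^2 + sin(h) - 12)^2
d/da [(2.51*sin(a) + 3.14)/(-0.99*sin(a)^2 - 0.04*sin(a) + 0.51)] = (2.4849*sin(a)^2 + 6.2172*sin(a) + 1.4057)*cos(a)/(0.9801*sin(a)^4 + 0.0792*sin(a)^3 - 1.0082*sin(a)^2 - 0.0408*sin(a) + 0.2601)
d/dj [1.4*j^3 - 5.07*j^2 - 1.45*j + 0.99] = 4.2*j^2 - 10.14*j - 1.45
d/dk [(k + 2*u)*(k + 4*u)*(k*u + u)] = u*(3*k^2 + 12*k*u + 2*k + 8*u^2 + 6*u)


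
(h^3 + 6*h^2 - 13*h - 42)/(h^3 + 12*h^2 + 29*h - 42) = (h^2 - h - 6)/(h^2 + 5*h - 6)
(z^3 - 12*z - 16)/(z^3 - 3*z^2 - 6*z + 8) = (z + 2)/(z - 1)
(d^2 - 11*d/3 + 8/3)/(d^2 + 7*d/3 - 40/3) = (d - 1)/(d + 5)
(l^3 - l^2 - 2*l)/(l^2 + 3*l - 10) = l*(l + 1)/(l + 5)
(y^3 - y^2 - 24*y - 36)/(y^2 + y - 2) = (y^2 - 3*y - 18)/(y - 1)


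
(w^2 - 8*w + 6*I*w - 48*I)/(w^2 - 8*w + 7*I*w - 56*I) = (w + 6*I)/(w + 7*I)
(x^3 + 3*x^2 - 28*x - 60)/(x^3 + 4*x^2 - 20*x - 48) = (x - 5)/(x - 4)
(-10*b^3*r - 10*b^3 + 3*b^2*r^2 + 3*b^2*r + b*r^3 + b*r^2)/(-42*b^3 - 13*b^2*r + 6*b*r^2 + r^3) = b*(10*b^2*r + 10*b^2 - 3*b*r^2 - 3*b*r - r^3 - r^2)/(42*b^3 + 13*b^2*r - 6*b*r^2 - r^3)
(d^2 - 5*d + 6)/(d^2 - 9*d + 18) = (d - 2)/(d - 6)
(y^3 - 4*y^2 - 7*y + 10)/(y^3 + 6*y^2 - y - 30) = (y^3 - 4*y^2 - 7*y + 10)/(y^3 + 6*y^2 - y - 30)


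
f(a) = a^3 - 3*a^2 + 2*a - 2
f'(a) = 3*a^2 - 6*a + 2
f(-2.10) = -28.69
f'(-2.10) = 27.83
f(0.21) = -1.70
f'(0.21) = 0.87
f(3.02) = 4.22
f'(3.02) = 11.24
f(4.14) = 25.82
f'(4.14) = 28.58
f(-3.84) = -110.54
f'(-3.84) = 69.28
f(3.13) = 5.53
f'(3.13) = 12.61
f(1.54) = -2.38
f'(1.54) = -0.13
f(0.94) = -1.94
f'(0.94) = -0.99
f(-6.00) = -338.00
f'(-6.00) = 146.00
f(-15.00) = -4082.00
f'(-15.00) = 767.00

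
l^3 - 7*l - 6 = (l - 3)*(l + 1)*(l + 2)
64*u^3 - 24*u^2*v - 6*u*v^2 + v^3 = (-8*u + v)*(-2*u + v)*(4*u + v)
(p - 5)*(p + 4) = p^2 - p - 20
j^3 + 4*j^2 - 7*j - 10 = (j - 2)*(j + 1)*(j + 5)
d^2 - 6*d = d*(d - 6)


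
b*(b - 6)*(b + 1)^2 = b^4 - 4*b^3 - 11*b^2 - 6*b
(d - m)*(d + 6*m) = d^2 + 5*d*m - 6*m^2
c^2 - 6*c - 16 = (c - 8)*(c + 2)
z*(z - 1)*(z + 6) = z^3 + 5*z^2 - 6*z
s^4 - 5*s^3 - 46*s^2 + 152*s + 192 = (s - 8)*(s - 4)*(s + 1)*(s + 6)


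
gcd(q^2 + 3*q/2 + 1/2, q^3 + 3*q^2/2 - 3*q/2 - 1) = q + 1/2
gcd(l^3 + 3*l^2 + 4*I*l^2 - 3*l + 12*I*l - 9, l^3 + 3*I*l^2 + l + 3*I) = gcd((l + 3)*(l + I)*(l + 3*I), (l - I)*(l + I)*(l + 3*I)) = l^2 + 4*I*l - 3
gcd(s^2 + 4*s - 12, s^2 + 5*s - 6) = s + 6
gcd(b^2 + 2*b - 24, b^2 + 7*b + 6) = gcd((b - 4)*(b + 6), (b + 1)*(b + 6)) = b + 6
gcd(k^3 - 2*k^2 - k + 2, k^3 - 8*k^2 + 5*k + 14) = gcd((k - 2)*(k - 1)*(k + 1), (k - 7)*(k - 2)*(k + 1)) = k^2 - k - 2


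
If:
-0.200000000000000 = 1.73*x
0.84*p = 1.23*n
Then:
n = 0.682926829268293*p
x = -0.12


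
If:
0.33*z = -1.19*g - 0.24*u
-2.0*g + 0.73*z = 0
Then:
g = 0.365*z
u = -3.18479166666667*z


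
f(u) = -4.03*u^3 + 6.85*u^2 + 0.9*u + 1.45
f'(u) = -12.09*u^2 + 13.7*u + 0.9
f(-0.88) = 8.71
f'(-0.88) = -20.52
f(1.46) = 4.82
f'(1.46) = -4.87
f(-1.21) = 17.53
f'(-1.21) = -33.38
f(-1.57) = 32.52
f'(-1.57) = -50.41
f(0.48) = 3.01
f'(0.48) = 4.69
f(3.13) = -52.20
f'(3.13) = -74.66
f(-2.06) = 63.89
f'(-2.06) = -78.63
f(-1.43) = 25.96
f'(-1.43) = -43.41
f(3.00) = -43.01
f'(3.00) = -66.81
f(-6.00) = 1113.13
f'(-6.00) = -516.54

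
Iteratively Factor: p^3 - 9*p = (p)*(p^2 - 9) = p*(p + 3)*(p - 3)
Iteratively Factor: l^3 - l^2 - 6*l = (l - 3)*(l^2 + 2*l) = (l - 3)*(l + 2)*(l)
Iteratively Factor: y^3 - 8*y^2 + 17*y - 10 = (y - 5)*(y^2 - 3*y + 2) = (y - 5)*(y - 2)*(y - 1)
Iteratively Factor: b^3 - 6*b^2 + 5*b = (b - 1)*(b^2 - 5*b) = b*(b - 1)*(b - 5)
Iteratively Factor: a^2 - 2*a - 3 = (a + 1)*(a - 3)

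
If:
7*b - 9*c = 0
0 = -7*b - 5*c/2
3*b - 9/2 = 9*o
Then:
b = 0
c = 0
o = -1/2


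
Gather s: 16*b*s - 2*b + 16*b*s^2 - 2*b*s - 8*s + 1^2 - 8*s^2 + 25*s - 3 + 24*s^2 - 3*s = -2*b + s^2*(16*b + 16) + s*(14*b + 14) - 2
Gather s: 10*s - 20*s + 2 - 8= -10*s - 6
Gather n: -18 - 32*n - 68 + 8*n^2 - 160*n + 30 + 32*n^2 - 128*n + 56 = 40*n^2 - 320*n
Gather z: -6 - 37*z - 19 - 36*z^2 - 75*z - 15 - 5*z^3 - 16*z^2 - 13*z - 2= -5*z^3 - 52*z^2 - 125*z - 42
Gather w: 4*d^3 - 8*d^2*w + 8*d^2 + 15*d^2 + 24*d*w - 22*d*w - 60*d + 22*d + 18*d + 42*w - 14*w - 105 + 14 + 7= 4*d^3 + 23*d^2 - 20*d + w*(-8*d^2 + 2*d + 28) - 84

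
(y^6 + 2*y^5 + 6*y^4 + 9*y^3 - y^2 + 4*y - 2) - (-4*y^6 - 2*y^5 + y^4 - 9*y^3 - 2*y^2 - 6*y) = 5*y^6 + 4*y^5 + 5*y^4 + 18*y^3 + y^2 + 10*y - 2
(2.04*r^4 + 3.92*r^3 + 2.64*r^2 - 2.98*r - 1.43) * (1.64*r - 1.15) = 3.3456*r^5 + 4.0828*r^4 - 0.1784*r^3 - 7.9232*r^2 + 1.0818*r + 1.6445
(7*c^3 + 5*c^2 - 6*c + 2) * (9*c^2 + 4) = 63*c^5 + 45*c^4 - 26*c^3 + 38*c^2 - 24*c + 8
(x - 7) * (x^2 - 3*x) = x^3 - 10*x^2 + 21*x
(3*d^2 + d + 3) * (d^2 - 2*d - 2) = 3*d^4 - 5*d^3 - 5*d^2 - 8*d - 6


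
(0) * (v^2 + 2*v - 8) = 0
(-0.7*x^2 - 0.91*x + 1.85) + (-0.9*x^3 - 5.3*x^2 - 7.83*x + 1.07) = -0.9*x^3 - 6.0*x^2 - 8.74*x + 2.92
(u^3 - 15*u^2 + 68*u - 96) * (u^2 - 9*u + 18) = u^5 - 24*u^4 + 221*u^3 - 978*u^2 + 2088*u - 1728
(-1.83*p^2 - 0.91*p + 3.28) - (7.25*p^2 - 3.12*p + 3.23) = -9.08*p^2 + 2.21*p + 0.0499999999999998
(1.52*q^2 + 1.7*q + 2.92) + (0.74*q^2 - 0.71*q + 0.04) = 2.26*q^2 + 0.99*q + 2.96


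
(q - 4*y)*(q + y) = q^2 - 3*q*y - 4*y^2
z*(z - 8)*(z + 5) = z^3 - 3*z^2 - 40*z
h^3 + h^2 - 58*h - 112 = (h - 8)*(h + 2)*(h + 7)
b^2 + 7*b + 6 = (b + 1)*(b + 6)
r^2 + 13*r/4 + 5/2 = (r + 5/4)*(r + 2)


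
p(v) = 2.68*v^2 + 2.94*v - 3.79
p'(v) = 5.36*v + 2.94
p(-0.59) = -4.59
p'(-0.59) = -0.22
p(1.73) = 9.32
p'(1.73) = 12.21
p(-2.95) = 10.86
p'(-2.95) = -12.87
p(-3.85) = 24.62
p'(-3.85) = -17.70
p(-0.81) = -4.41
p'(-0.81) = -1.40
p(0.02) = -3.73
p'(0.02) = 3.05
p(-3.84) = 24.44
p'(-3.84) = -17.64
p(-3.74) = 22.70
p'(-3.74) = -17.11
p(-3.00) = 11.51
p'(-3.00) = -13.14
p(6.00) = 110.33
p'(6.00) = 35.10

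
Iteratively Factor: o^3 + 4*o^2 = (o)*(o^2 + 4*o) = o*(o + 4)*(o)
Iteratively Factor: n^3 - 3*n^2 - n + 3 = (n - 3)*(n^2 - 1) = (n - 3)*(n - 1)*(n + 1)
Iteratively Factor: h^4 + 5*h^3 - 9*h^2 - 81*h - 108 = (h - 4)*(h^3 + 9*h^2 + 27*h + 27) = (h - 4)*(h + 3)*(h^2 + 6*h + 9) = (h - 4)*(h + 3)^2*(h + 3)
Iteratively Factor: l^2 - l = (l - 1)*(l)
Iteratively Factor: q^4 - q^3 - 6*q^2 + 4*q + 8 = (q + 2)*(q^3 - 3*q^2 + 4) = (q - 2)*(q + 2)*(q^2 - q - 2) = (q - 2)^2*(q + 2)*(q + 1)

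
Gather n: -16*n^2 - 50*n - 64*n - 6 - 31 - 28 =-16*n^2 - 114*n - 65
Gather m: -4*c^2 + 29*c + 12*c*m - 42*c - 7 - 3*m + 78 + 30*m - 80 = -4*c^2 - 13*c + m*(12*c + 27) - 9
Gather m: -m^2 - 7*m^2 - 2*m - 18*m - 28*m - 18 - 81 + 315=-8*m^2 - 48*m + 216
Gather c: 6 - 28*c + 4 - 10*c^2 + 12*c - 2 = -10*c^2 - 16*c + 8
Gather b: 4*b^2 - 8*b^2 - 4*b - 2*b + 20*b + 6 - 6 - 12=-4*b^2 + 14*b - 12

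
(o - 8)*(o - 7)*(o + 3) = o^3 - 12*o^2 + 11*o + 168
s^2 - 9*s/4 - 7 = (s - 4)*(s + 7/4)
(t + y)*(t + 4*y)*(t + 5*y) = t^3 + 10*t^2*y + 29*t*y^2 + 20*y^3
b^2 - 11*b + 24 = (b - 8)*(b - 3)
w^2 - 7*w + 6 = (w - 6)*(w - 1)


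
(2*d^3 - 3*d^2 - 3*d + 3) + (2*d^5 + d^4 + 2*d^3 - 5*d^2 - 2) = 2*d^5 + d^4 + 4*d^3 - 8*d^2 - 3*d + 1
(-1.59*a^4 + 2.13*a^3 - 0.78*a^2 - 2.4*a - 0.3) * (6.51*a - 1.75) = -10.3509*a^5 + 16.6488*a^4 - 8.8053*a^3 - 14.259*a^2 + 2.247*a + 0.525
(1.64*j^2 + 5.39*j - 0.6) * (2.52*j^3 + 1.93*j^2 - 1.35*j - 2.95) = 4.1328*j^5 + 16.748*j^4 + 6.6767*j^3 - 13.2725*j^2 - 15.0905*j + 1.77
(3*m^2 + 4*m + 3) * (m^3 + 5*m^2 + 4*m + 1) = 3*m^5 + 19*m^4 + 35*m^3 + 34*m^2 + 16*m + 3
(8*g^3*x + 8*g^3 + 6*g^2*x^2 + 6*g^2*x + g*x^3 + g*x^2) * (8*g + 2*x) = 64*g^4*x + 64*g^4 + 64*g^3*x^2 + 64*g^3*x + 20*g^2*x^3 + 20*g^2*x^2 + 2*g*x^4 + 2*g*x^3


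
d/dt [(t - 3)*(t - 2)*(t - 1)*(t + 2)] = 4*t^3 - 12*t^2 - 2*t + 16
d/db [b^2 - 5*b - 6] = 2*b - 5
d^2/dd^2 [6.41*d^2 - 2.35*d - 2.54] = 12.8200000000000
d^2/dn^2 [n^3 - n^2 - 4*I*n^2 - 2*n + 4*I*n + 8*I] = 6*n - 2 - 8*I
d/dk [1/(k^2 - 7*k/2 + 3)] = 2*(7 - 4*k)/(2*k^2 - 7*k + 6)^2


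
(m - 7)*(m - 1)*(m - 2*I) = m^3 - 8*m^2 - 2*I*m^2 + 7*m + 16*I*m - 14*I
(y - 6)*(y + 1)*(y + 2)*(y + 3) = y^4 - 25*y^2 - 60*y - 36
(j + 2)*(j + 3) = j^2 + 5*j + 6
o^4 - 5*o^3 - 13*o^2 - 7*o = o*(o - 7)*(o + 1)^2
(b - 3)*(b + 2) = b^2 - b - 6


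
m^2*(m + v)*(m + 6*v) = m^4 + 7*m^3*v + 6*m^2*v^2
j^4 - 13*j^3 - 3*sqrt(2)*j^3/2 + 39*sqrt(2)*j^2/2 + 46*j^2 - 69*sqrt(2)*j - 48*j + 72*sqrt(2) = (j - 8)*(j - 3)*(j - 2)*(j - 3*sqrt(2)/2)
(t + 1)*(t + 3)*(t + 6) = t^3 + 10*t^2 + 27*t + 18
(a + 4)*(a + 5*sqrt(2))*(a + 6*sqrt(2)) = a^3 + 4*a^2 + 11*sqrt(2)*a^2 + 60*a + 44*sqrt(2)*a + 240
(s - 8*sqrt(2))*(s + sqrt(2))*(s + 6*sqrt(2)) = s^3 - sqrt(2)*s^2 - 100*s - 96*sqrt(2)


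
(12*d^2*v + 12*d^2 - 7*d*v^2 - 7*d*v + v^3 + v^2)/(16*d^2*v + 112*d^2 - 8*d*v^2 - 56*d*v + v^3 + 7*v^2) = (-3*d*v - 3*d + v^2 + v)/(-4*d*v - 28*d + v^2 + 7*v)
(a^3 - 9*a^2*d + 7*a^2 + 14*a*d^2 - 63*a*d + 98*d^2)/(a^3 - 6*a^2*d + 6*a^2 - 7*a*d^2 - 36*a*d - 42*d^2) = (a^2 - 2*a*d + 7*a - 14*d)/(a^2 + a*d + 6*a + 6*d)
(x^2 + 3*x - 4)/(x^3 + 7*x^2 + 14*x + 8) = (x - 1)/(x^2 + 3*x + 2)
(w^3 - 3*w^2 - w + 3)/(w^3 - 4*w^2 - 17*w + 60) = (w^2 - 1)/(w^2 - w - 20)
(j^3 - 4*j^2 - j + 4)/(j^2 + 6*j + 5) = (j^2 - 5*j + 4)/(j + 5)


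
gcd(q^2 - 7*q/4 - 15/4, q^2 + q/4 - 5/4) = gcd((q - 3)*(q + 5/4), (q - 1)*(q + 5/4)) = q + 5/4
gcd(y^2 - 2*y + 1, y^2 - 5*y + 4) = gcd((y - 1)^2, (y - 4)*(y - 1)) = y - 1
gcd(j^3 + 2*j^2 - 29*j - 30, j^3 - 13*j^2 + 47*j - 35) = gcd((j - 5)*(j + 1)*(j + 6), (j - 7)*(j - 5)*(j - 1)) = j - 5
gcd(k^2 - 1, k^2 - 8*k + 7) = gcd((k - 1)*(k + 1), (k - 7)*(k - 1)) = k - 1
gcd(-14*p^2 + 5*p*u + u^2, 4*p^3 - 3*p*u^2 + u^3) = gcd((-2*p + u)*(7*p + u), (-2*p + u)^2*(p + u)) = 2*p - u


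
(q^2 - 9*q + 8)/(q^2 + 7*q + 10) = (q^2 - 9*q + 8)/(q^2 + 7*q + 10)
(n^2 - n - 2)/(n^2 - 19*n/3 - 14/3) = 3*(-n^2 + n + 2)/(-3*n^2 + 19*n + 14)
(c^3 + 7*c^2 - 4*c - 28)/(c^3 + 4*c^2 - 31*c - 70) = (c - 2)/(c - 5)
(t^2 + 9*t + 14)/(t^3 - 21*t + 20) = (t^2 + 9*t + 14)/(t^3 - 21*t + 20)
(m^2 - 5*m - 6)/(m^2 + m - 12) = (m^2 - 5*m - 6)/(m^2 + m - 12)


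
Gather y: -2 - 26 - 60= -88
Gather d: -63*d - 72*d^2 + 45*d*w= -72*d^2 + d*(45*w - 63)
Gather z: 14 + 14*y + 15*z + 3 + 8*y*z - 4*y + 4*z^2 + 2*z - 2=10*y + 4*z^2 + z*(8*y + 17) + 15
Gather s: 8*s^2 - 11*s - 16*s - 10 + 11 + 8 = 8*s^2 - 27*s + 9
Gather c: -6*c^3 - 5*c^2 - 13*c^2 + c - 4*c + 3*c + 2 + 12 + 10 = -6*c^3 - 18*c^2 + 24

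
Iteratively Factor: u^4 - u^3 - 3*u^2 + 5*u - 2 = (u + 2)*(u^3 - 3*u^2 + 3*u - 1) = (u - 1)*(u + 2)*(u^2 - 2*u + 1) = (u - 1)^2*(u + 2)*(u - 1)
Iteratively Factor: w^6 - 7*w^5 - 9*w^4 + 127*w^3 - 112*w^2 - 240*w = (w - 5)*(w^5 - 2*w^4 - 19*w^3 + 32*w^2 + 48*w) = (w - 5)*(w - 4)*(w^4 + 2*w^3 - 11*w^2 - 12*w) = w*(w - 5)*(w - 4)*(w^3 + 2*w^2 - 11*w - 12) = w*(w - 5)*(w - 4)*(w - 3)*(w^2 + 5*w + 4) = w*(w - 5)*(w - 4)*(w - 3)*(w + 4)*(w + 1)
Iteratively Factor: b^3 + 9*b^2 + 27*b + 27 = (b + 3)*(b^2 + 6*b + 9) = (b + 3)^2*(b + 3)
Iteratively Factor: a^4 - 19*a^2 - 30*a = (a + 3)*(a^3 - 3*a^2 - 10*a) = (a - 5)*(a + 3)*(a^2 + 2*a) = a*(a - 5)*(a + 3)*(a + 2)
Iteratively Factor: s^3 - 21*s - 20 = (s - 5)*(s^2 + 5*s + 4) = (s - 5)*(s + 1)*(s + 4)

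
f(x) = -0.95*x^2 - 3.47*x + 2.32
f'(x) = -1.9*x - 3.47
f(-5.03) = -4.26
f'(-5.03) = 6.09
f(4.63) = -34.11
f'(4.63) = -12.27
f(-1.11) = 5.00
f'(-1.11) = -1.36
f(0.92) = -1.68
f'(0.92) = -5.22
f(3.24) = -18.90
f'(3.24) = -9.63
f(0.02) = 2.25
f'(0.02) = -3.51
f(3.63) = -22.79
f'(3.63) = -10.37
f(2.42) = -11.64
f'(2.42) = -8.07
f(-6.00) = -11.06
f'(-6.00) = 7.93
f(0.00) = 2.32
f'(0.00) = -3.47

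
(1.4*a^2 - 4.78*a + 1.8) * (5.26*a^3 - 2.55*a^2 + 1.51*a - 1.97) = 7.364*a^5 - 28.7128*a^4 + 23.771*a^3 - 14.5658*a^2 + 12.1346*a - 3.546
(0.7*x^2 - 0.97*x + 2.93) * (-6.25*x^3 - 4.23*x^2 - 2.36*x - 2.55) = -4.375*x^5 + 3.1015*x^4 - 15.8614*x^3 - 11.8897*x^2 - 4.4413*x - 7.4715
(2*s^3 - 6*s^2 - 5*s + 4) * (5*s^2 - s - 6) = 10*s^5 - 32*s^4 - 31*s^3 + 61*s^2 + 26*s - 24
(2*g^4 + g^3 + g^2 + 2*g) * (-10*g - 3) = -20*g^5 - 16*g^4 - 13*g^3 - 23*g^2 - 6*g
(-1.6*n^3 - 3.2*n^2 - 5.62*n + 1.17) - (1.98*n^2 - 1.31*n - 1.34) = -1.6*n^3 - 5.18*n^2 - 4.31*n + 2.51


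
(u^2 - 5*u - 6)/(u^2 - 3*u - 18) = (u + 1)/(u + 3)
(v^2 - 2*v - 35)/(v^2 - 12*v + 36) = (v^2 - 2*v - 35)/(v^2 - 12*v + 36)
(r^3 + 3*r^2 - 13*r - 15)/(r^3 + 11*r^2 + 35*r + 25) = (r - 3)/(r + 5)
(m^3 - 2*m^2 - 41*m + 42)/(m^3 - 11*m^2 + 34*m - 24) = (m^2 - m - 42)/(m^2 - 10*m + 24)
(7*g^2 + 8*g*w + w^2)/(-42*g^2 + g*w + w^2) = (g + w)/(-6*g + w)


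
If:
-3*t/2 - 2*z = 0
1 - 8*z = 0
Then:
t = -1/6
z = 1/8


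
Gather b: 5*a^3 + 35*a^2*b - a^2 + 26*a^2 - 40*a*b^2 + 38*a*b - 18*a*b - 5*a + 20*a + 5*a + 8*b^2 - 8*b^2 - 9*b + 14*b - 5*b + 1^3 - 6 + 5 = 5*a^3 + 25*a^2 - 40*a*b^2 + 20*a + b*(35*a^2 + 20*a)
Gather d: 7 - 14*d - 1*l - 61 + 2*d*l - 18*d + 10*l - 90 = d*(2*l - 32) + 9*l - 144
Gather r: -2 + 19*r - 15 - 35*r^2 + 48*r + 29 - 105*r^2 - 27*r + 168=-140*r^2 + 40*r + 180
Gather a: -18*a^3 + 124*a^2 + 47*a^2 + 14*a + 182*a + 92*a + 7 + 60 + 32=-18*a^3 + 171*a^2 + 288*a + 99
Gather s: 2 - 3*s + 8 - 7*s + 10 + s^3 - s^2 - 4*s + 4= s^3 - s^2 - 14*s + 24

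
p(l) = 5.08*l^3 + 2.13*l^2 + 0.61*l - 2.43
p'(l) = 15.24*l^2 + 4.26*l + 0.61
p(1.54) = 22.11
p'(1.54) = 43.31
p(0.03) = -2.41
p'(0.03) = 0.75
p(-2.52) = -71.74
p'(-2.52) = 86.65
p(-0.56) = -3.00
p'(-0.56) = 3.00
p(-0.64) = -3.28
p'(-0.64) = 4.13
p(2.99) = 154.23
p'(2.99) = 149.59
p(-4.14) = -328.91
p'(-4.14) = 244.18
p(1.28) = 12.49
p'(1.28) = 31.03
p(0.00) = -2.43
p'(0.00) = 0.61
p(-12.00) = -8481.27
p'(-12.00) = 2144.05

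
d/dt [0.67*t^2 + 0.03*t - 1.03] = 1.34*t + 0.03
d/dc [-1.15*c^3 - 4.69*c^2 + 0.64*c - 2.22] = -3.45*c^2 - 9.38*c + 0.64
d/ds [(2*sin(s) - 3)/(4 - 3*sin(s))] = -cos(s)/(3*sin(s) - 4)^2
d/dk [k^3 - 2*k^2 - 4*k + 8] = 3*k^2 - 4*k - 4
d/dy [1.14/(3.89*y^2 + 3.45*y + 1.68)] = (-8.8692*y - 3.933)/(3.89*y^2 + 3.45*y + 1.68)^2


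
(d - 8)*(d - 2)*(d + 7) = d^3 - 3*d^2 - 54*d + 112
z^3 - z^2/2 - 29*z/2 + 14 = (z - 7/2)*(z - 1)*(z + 4)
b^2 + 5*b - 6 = (b - 1)*(b + 6)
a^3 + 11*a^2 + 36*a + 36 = (a + 2)*(a + 3)*(a + 6)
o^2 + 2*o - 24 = (o - 4)*(o + 6)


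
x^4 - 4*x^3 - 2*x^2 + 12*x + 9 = (x - 3)^2*(x + 1)^2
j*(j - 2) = j^2 - 2*j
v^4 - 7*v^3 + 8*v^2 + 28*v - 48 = (v - 4)*(v - 3)*(v - 2)*(v + 2)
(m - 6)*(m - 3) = m^2 - 9*m + 18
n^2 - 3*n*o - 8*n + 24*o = (n - 8)*(n - 3*o)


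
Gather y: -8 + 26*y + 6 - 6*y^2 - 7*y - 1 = -6*y^2 + 19*y - 3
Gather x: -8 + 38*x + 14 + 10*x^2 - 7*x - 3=10*x^2 + 31*x + 3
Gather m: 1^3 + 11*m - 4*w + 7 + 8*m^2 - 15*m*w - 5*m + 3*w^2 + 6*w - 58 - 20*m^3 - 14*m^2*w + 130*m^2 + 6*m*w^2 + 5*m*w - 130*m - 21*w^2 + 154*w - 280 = -20*m^3 + m^2*(138 - 14*w) + m*(6*w^2 - 10*w - 124) - 18*w^2 + 156*w - 330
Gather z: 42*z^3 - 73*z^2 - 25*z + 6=42*z^3 - 73*z^2 - 25*z + 6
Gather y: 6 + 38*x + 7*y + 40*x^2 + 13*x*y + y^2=40*x^2 + 38*x + y^2 + y*(13*x + 7) + 6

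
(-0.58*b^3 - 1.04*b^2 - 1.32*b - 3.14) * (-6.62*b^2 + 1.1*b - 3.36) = 3.8396*b^5 + 6.2468*b^4 + 9.5432*b^3 + 22.8292*b^2 + 0.981199999999999*b + 10.5504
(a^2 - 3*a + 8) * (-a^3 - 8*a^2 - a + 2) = -a^5 - 5*a^4 + 15*a^3 - 59*a^2 - 14*a + 16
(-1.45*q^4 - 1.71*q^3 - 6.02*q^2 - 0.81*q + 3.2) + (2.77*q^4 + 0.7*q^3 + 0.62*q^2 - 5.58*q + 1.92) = 1.32*q^4 - 1.01*q^3 - 5.4*q^2 - 6.39*q + 5.12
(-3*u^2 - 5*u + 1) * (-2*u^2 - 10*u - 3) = 6*u^4 + 40*u^3 + 57*u^2 + 5*u - 3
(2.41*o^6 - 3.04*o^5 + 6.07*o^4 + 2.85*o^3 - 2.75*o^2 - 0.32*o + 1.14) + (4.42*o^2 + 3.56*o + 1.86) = 2.41*o^6 - 3.04*o^5 + 6.07*o^4 + 2.85*o^3 + 1.67*o^2 + 3.24*o + 3.0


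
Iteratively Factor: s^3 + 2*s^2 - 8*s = (s - 2)*(s^2 + 4*s) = s*(s - 2)*(s + 4)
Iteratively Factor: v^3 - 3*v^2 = (v)*(v^2 - 3*v) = v*(v - 3)*(v)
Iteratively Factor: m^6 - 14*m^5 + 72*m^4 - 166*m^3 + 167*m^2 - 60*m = (m - 4)*(m^5 - 10*m^4 + 32*m^3 - 38*m^2 + 15*m) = (m - 4)*(m - 3)*(m^4 - 7*m^3 + 11*m^2 - 5*m) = (m - 4)*(m - 3)*(m - 1)*(m^3 - 6*m^2 + 5*m) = (m - 5)*(m - 4)*(m - 3)*(m - 1)*(m^2 - m) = (m - 5)*(m - 4)*(m - 3)*(m - 1)^2*(m)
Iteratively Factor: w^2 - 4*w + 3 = (w - 1)*(w - 3)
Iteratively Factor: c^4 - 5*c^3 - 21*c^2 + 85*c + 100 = (c - 5)*(c^3 - 21*c - 20) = (c - 5)*(c + 4)*(c^2 - 4*c - 5) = (c - 5)^2*(c + 4)*(c + 1)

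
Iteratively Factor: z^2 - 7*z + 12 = (z - 3)*(z - 4)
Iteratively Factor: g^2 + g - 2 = (g - 1)*(g + 2)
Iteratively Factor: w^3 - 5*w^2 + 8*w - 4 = (w - 2)*(w^2 - 3*w + 2) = (w - 2)^2*(w - 1)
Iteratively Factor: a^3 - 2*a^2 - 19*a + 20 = (a - 1)*(a^2 - a - 20) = (a - 1)*(a + 4)*(a - 5)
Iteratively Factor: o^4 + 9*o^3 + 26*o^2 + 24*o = (o + 2)*(o^3 + 7*o^2 + 12*o) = (o + 2)*(o + 4)*(o^2 + 3*o) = o*(o + 2)*(o + 4)*(o + 3)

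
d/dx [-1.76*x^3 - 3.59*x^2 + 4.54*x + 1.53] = -5.28*x^2 - 7.18*x + 4.54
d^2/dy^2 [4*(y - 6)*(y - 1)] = 8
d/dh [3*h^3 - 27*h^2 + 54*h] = 9*h^2 - 54*h + 54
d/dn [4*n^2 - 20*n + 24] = 8*n - 20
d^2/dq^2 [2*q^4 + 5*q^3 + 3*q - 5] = 6*q*(4*q + 5)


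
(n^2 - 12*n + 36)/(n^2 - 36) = (n - 6)/(n + 6)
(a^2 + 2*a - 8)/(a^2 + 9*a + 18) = (a^2 + 2*a - 8)/(a^2 + 9*a + 18)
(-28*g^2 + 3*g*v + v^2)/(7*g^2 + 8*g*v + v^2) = (-4*g + v)/(g + v)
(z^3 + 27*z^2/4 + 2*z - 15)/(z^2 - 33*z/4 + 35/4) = (z^2 + 8*z + 12)/(z - 7)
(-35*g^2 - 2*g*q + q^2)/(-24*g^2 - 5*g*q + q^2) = (35*g^2 + 2*g*q - q^2)/(24*g^2 + 5*g*q - q^2)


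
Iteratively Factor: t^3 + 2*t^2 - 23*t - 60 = (t + 3)*(t^2 - t - 20) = (t - 5)*(t + 3)*(t + 4)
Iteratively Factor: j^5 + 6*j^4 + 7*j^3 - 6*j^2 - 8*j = (j + 4)*(j^4 + 2*j^3 - j^2 - 2*j) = (j - 1)*(j + 4)*(j^3 + 3*j^2 + 2*j) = (j - 1)*(j + 1)*(j + 4)*(j^2 + 2*j) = (j - 1)*(j + 1)*(j + 2)*(j + 4)*(j)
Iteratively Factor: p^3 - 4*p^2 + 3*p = (p - 1)*(p^2 - 3*p) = (p - 3)*(p - 1)*(p)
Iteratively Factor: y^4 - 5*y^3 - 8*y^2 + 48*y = (y - 4)*(y^3 - y^2 - 12*y) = y*(y - 4)*(y^2 - y - 12) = y*(y - 4)^2*(y + 3)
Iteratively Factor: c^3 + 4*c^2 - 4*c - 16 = (c - 2)*(c^2 + 6*c + 8) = (c - 2)*(c + 2)*(c + 4)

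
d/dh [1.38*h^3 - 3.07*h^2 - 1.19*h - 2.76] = 4.14*h^2 - 6.14*h - 1.19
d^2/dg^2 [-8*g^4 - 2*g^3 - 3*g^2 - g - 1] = -96*g^2 - 12*g - 6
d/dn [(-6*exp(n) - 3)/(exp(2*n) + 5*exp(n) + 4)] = (6*exp(2*n) + 6*exp(n) - 9)*exp(n)/(exp(4*n) + 10*exp(3*n) + 33*exp(2*n) + 40*exp(n) + 16)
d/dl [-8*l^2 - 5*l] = -16*l - 5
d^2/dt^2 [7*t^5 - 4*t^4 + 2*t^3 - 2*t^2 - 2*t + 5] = 140*t^3 - 48*t^2 + 12*t - 4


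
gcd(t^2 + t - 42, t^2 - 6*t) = t - 6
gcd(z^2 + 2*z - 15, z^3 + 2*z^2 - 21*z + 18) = z - 3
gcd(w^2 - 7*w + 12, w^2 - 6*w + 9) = w - 3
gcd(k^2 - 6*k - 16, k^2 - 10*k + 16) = k - 8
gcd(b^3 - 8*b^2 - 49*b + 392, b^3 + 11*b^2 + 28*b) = b + 7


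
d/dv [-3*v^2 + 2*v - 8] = 2 - 6*v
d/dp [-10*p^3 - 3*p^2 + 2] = 6*p*(-5*p - 1)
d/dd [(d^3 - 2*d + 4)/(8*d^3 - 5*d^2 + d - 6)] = (-5*d^4 + 34*d^3 - 124*d^2 + 40*d + 8)/(64*d^6 - 80*d^5 + 41*d^4 - 106*d^3 + 61*d^2 - 12*d + 36)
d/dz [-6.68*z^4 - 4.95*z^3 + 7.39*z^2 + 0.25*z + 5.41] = -26.72*z^3 - 14.85*z^2 + 14.78*z + 0.25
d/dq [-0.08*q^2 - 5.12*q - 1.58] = -0.16*q - 5.12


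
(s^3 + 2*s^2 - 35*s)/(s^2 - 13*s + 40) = s*(s + 7)/(s - 8)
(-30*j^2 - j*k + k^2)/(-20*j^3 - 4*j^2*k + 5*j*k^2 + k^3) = (6*j - k)/(4*j^2 - k^2)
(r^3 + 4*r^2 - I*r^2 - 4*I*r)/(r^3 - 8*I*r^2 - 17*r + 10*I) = r*(r + 4)/(r^2 - 7*I*r - 10)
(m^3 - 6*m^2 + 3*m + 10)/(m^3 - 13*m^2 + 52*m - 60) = (m + 1)/(m - 6)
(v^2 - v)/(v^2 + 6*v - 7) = v/(v + 7)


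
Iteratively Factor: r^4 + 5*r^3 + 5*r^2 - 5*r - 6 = (r + 2)*(r^3 + 3*r^2 - r - 3) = (r + 2)*(r + 3)*(r^2 - 1) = (r + 1)*(r + 2)*(r + 3)*(r - 1)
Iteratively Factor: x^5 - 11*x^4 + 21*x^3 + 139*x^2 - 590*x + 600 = (x + 4)*(x^4 - 15*x^3 + 81*x^2 - 185*x + 150) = (x - 3)*(x + 4)*(x^3 - 12*x^2 + 45*x - 50) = (x - 3)*(x - 2)*(x + 4)*(x^2 - 10*x + 25) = (x - 5)*(x - 3)*(x - 2)*(x + 4)*(x - 5)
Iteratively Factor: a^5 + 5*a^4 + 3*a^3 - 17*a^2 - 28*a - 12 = (a + 2)*(a^4 + 3*a^3 - 3*a^2 - 11*a - 6) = (a + 1)*(a + 2)*(a^3 + 2*a^2 - 5*a - 6) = (a + 1)*(a + 2)*(a + 3)*(a^2 - a - 2) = (a - 2)*(a + 1)*(a + 2)*(a + 3)*(a + 1)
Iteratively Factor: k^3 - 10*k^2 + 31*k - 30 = (k - 2)*(k^2 - 8*k + 15) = (k - 3)*(k - 2)*(k - 5)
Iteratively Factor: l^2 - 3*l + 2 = (l - 1)*(l - 2)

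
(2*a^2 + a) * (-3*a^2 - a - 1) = -6*a^4 - 5*a^3 - 3*a^2 - a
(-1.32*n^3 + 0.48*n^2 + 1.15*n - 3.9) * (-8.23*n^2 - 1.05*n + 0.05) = 10.8636*n^5 - 2.5644*n^4 - 10.0345*n^3 + 30.9135*n^2 + 4.1525*n - 0.195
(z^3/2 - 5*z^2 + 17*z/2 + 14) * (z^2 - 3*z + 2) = z^5/2 - 13*z^4/2 + 49*z^3/2 - 43*z^2/2 - 25*z + 28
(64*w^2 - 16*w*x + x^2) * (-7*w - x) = -448*w^3 + 48*w^2*x + 9*w*x^2 - x^3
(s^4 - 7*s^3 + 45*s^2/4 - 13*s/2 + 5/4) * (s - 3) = s^5 - 10*s^4 + 129*s^3/4 - 161*s^2/4 + 83*s/4 - 15/4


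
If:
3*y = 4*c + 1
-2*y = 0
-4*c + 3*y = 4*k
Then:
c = -1/4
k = 1/4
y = 0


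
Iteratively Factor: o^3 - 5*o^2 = (o)*(o^2 - 5*o) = o^2*(o - 5)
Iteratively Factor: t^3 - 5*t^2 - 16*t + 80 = (t - 5)*(t^2 - 16) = (t - 5)*(t + 4)*(t - 4)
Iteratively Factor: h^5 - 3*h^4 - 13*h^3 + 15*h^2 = (h - 1)*(h^4 - 2*h^3 - 15*h^2) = (h - 5)*(h - 1)*(h^3 + 3*h^2) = h*(h - 5)*(h - 1)*(h^2 + 3*h) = h^2*(h - 5)*(h - 1)*(h + 3)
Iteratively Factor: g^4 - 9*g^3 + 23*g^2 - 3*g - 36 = (g - 3)*(g^3 - 6*g^2 + 5*g + 12) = (g - 3)^2*(g^2 - 3*g - 4) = (g - 4)*(g - 3)^2*(g + 1)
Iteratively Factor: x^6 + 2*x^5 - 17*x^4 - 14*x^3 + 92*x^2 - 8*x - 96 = (x + 3)*(x^5 - x^4 - 14*x^3 + 28*x^2 + 8*x - 32) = (x - 2)*(x + 3)*(x^4 + x^3 - 12*x^2 + 4*x + 16) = (x - 2)^2*(x + 3)*(x^3 + 3*x^2 - 6*x - 8) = (x - 2)^3*(x + 3)*(x^2 + 5*x + 4) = (x - 2)^3*(x + 3)*(x + 4)*(x + 1)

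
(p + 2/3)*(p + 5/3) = p^2 + 7*p/3 + 10/9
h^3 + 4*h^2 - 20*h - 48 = (h - 4)*(h + 2)*(h + 6)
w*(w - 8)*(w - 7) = w^3 - 15*w^2 + 56*w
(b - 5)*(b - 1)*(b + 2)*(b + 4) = b^4 - 23*b^2 - 18*b + 40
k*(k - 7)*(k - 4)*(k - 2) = k^4 - 13*k^3 + 50*k^2 - 56*k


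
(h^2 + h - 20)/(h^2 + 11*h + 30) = (h - 4)/(h + 6)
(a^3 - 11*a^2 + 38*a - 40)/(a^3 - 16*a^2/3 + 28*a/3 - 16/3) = 3*(a^2 - 9*a + 20)/(3*a^2 - 10*a + 8)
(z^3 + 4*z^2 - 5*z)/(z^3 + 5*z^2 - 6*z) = (z + 5)/(z + 6)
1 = 1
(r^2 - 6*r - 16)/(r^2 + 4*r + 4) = (r - 8)/(r + 2)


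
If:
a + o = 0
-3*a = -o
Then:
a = 0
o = 0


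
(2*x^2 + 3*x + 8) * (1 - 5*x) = -10*x^3 - 13*x^2 - 37*x + 8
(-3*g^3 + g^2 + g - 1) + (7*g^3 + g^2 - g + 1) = 4*g^3 + 2*g^2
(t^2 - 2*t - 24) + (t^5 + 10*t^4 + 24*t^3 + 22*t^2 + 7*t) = t^5 + 10*t^4 + 24*t^3 + 23*t^2 + 5*t - 24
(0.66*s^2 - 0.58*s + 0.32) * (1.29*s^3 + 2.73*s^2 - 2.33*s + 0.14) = 0.8514*s^5 + 1.0536*s^4 - 2.7084*s^3 + 2.3174*s^2 - 0.8268*s + 0.0448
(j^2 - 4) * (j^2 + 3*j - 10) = j^4 + 3*j^3 - 14*j^2 - 12*j + 40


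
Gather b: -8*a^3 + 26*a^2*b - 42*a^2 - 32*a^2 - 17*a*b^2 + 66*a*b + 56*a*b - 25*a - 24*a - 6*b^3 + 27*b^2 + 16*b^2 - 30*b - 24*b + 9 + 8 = -8*a^3 - 74*a^2 - 49*a - 6*b^3 + b^2*(43 - 17*a) + b*(26*a^2 + 122*a - 54) + 17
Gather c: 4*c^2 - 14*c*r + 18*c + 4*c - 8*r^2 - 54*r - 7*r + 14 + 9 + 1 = 4*c^2 + c*(22 - 14*r) - 8*r^2 - 61*r + 24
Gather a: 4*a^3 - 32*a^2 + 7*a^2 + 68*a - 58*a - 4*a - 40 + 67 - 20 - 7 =4*a^3 - 25*a^2 + 6*a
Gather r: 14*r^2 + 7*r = 14*r^2 + 7*r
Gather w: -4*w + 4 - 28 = -4*w - 24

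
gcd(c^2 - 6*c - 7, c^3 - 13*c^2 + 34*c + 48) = c + 1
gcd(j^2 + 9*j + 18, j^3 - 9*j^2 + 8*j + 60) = 1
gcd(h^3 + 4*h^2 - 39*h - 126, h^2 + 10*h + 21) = h^2 + 10*h + 21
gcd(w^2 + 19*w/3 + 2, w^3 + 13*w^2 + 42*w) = w + 6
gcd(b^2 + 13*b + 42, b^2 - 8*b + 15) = 1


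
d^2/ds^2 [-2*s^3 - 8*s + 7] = -12*s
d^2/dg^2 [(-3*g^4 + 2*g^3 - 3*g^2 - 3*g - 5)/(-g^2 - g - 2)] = 2*(3*g^6 + 9*g^5 + 27*g^4 + 50*g^3 + 57*g^2 - 27*g + 1)/(g^6 + 3*g^5 + 9*g^4 + 13*g^3 + 18*g^2 + 12*g + 8)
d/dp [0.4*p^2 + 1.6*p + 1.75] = 0.8*p + 1.6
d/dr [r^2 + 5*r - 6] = 2*r + 5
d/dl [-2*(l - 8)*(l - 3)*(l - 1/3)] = -6*l^2 + 136*l/3 - 166/3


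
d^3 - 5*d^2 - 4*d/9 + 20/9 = (d - 5)*(d - 2/3)*(d + 2/3)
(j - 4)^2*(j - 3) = j^3 - 11*j^2 + 40*j - 48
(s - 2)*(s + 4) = s^2 + 2*s - 8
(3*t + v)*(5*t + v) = 15*t^2 + 8*t*v + v^2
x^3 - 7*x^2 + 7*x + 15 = (x - 5)*(x - 3)*(x + 1)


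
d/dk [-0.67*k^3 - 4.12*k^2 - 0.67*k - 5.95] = -2.01*k^2 - 8.24*k - 0.67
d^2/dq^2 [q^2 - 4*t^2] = 2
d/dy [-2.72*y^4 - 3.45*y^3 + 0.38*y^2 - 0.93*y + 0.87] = -10.88*y^3 - 10.35*y^2 + 0.76*y - 0.93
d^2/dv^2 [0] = 0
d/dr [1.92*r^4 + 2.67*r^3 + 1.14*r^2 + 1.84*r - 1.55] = 7.68*r^3 + 8.01*r^2 + 2.28*r + 1.84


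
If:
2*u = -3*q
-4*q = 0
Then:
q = 0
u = 0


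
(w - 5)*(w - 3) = w^2 - 8*w + 15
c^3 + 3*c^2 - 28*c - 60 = (c - 5)*(c + 2)*(c + 6)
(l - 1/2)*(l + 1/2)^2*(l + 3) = l^4 + 7*l^3/2 + 5*l^2/4 - 7*l/8 - 3/8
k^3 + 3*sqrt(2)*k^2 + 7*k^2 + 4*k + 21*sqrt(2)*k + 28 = (k + 7)*(k + sqrt(2))*(k + 2*sqrt(2))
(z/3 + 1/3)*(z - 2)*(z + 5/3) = z^3/3 + 2*z^2/9 - 11*z/9 - 10/9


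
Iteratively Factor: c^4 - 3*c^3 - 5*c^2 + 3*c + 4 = (c - 4)*(c^3 + c^2 - c - 1) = (c - 4)*(c - 1)*(c^2 + 2*c + 1) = (c - 4)*(c - 1)*(c + 1)*(c + 1)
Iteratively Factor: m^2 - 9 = (m + 3)*(m - 3)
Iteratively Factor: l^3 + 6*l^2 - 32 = (l + 4)*(l^2 + 2*l - 8) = (l - 2)*(l + 4)*(l + 4)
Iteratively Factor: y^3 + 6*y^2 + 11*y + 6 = (y + 3)*(y^2 + 3*y + 2) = (y + 1)*(y + 3)*(y + 2)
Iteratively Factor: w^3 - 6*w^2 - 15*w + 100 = (w - 5)*(w^2 - w - 20) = (w - 5)*(w + 4)*(w - 5)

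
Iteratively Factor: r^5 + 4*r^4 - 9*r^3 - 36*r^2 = (r + 3)*(r^4 + r^3 - 12*r^2) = (r - 3)*(r + 3)*(r^3 + 4*r^2) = r*(r - 3)*(r + 3)*(r^2 + 4*r) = r*(r - 3)*(r + 3)*(r + 4)*(r)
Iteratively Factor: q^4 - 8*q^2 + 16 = (q - 2)*(q^3 + 2*q^2 - 4*q - 8) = (q - 2)*(q + 2)*(q^2 - 4) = (q - 2)^2*(q + 2)*(q + 2)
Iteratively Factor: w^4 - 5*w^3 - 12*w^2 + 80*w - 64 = (w - 4)*(w^3 - w^2 - 16*w + 16) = (w - 4)*(w + 4)*(w^2 - 5*w + 4) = (w - 4)*(w - 1)*(w + 4)*(w - 4)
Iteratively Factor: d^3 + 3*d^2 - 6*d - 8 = (d + 1)*(d^2 + 2*d - 8) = (d + 1)*(d + 4)*(d - 2)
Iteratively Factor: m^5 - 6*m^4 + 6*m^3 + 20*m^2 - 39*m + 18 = (m - 1)*(m^4 - 5*m^3 + m^2 + 21*m - 18) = (m - 3)*(m - 1)*(m^3 - 2*m^2 - 5*m + 6) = (m - 3)*(m - 1)^2*(m^2 - m - 6) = (m - 3)*(m - 1)^2*(m + 2)*(m - 3)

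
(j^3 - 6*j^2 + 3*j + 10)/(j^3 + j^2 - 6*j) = (j^2 - 4*j - 5)/(j*(j + 3))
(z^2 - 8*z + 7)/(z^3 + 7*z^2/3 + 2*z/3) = 3*(z^2 - 8*z + 7)/(z*(3*z^2 + 7*z + 2))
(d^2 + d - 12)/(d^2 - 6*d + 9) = (d + 4)/(d - 3)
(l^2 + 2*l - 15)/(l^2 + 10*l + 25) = (l - 3)/(l + 5)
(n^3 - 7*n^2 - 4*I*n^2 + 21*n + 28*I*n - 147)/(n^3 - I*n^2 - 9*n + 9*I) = (n^3 + n^2*(-7 - 4*I) + n*(21 + 28*I) - 147)/(n^3 - I*n^2 - 9*n + 9*I)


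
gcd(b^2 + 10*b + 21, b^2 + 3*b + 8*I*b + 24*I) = b + 3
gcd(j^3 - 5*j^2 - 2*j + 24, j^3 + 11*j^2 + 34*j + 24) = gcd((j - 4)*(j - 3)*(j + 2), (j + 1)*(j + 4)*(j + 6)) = 1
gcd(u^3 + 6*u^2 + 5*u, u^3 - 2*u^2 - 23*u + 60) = u + 5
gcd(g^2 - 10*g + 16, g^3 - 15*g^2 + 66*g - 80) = g^2 - 10*g + 16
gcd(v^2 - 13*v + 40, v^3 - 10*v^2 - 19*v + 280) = v - 8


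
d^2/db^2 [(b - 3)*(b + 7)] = 2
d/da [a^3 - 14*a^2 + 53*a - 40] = 3*a^2 - 28*a + 53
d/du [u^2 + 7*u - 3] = 2*u + 7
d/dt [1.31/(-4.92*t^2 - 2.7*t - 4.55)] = (12.8904*t + 3.537)/(4.92*t^2 + 2.7*t + 4.55)^2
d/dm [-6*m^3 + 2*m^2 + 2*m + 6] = -18*m^2 + 4*m + 2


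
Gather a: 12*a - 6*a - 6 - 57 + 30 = 6*a - 33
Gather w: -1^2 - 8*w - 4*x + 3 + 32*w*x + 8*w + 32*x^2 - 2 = 32*w*x + 32*x^2 - 4*x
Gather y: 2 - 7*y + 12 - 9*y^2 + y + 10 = -9*y^2 - 6*y + 24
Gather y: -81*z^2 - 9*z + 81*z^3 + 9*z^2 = 81*z^3 - 72*z^2 - 9*z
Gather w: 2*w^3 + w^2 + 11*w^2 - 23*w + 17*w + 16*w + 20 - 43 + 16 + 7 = 2*w^3 + 12*w^2 + 10*w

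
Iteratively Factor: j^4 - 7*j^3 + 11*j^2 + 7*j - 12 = (j - 3)*(j^3 - 4*j^2 - j + 4) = (j - 3)*(j + 1)*(j^2 - 5*j + 4) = (j - 4)*(j - 3)*(j + 1)*(j - 1)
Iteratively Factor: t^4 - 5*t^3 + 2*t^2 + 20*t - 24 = (t + 2)*(t^3 - 7*t^2 + 16*t - 12) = (t - 2)*(t + 2)*(t^2 - 5*t + 6) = (t - 3)*(t - 2)*(t + 2)*(t - 2)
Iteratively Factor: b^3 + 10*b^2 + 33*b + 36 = (b + 3)*(b^2 + 7*b + 12) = (b + 3)^2*(b + 4)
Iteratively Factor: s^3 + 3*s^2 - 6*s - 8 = (s - 2)*(s^2 + 5*s + 4) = (s - 2)*(s + 4)*(s + 1)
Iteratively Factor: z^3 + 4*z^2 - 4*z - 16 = (z - 2)*(z^2 + 6*z + 8) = (z - 2)*(z + 2)*(z + 4)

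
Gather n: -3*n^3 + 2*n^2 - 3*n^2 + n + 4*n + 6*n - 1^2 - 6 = -3*n^3 - n^2 + 11*n - 7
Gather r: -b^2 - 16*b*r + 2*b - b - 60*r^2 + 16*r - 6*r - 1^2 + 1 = -b^2 + b - 60*r^2 + r*(10 - 16*b)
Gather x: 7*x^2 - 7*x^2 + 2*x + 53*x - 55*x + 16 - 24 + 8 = 0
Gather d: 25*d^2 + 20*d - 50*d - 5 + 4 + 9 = 25*d^2 - 30*d + 8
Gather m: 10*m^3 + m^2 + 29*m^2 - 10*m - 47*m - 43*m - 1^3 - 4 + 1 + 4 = 10*m^3 + 30*m^2 - 100*m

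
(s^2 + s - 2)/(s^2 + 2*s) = (s - 1)/s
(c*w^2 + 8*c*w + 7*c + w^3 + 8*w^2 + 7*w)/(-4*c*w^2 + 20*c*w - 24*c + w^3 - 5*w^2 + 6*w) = (c*w^2 + 8*c*w + 7*c + w^3 + 8*w^2 + 7*w)/(-4*c*w^2 + 20*c*w - 24*c + w^3 - 5*w^2 + 6*w)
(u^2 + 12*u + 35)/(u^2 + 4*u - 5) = (u + 7)/(u - 1)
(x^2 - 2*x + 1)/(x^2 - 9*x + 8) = (x - 1)/(x - 8)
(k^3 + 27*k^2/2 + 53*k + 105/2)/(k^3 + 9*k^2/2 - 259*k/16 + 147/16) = 8*(2*k^2 + 13*k + 15)/(16*k^2 - 40*k + 21)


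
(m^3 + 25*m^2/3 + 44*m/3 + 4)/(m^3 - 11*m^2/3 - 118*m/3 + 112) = (3*m^2 + 7*m + 2)/(3*m^2 - 29*m + 56)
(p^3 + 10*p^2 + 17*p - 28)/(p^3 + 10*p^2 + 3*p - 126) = (p^2 + 3*p - 4)/(p^2 + 3*p - 18)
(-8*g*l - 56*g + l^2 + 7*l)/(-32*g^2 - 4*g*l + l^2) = (l + 7)/(4*g + l)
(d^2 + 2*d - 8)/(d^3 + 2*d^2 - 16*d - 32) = (d - 2)/(d^2 - 2*d - 8)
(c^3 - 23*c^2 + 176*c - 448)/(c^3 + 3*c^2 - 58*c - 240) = (c^2 - 15*c + 56)/(c^2 + 11*c + 30)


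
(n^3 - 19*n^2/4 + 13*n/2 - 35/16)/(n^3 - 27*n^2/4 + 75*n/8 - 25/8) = (8*n^2 - 34*n + 35)/(2*(4*n^2 - 25*n + 25))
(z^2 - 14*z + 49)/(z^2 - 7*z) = (z - 7)/z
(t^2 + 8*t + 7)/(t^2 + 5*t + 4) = (t + 7)/(t + 4)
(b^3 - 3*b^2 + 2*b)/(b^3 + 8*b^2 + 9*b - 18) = b*(b - 2)/(b^2 + 9*b + 18)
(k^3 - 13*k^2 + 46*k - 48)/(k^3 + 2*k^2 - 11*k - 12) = (k^2 - 10*k + 16)/(k^2 + 5*k + 4)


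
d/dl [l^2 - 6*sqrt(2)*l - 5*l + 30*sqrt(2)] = 2*l - 6*sqrt(2) - 5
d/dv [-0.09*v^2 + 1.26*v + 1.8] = 1.26 - 0.18*v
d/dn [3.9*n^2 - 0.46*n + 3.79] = 7.8*n - 0.46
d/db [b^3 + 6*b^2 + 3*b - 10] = 3*b^2 + 12*b + 3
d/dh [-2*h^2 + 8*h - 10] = 8 - 4*h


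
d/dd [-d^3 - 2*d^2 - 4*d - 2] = -3*d^2 - 4*d - 4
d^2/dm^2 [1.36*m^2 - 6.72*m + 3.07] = 2.72000000000000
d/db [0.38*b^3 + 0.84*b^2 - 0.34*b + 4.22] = 1.14*b^2 + 1.68*b - 0.34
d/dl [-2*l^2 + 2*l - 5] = 2 - 4*l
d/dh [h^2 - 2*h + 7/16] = 2*h - 2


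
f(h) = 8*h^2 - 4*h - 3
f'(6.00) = 92.00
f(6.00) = 261.00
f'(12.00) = 188.00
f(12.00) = 1101.00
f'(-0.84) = -17.44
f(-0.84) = 6.00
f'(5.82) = 89.12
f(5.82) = 244.70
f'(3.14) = 46.24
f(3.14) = 63.32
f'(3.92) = 58.72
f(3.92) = 104.25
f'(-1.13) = -22.08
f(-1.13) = 11.74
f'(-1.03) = -20.48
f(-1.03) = 9.61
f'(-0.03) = -4.48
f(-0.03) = -2.87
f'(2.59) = 37.44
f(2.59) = 40.30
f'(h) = 16*h - 4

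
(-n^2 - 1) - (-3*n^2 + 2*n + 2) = 2*n^2 - 2*n - 3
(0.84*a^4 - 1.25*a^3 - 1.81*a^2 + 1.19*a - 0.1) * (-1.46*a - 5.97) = -1.2264*a^5 - 3.1898*a^4 + 10.1051*a^3 + 9.0683*a^2 - 6.9583*a + 0.597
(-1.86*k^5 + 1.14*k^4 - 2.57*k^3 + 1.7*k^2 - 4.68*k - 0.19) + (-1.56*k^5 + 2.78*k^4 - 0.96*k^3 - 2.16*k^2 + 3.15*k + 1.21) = -3.42*k^5 + 3.92*k^4 - 3.53*k^3 - 0.46*k^2 - 1.53*k + 1.02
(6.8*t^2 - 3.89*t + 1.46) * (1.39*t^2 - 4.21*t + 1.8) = 9.452*t^4 - 34.0351*t^3 + 30.6463*t^2 - 13.1486*t + 2.628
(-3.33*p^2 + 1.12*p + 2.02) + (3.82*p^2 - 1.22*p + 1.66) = 0.49*p^2 - 0.0999999999999999*p + 3.68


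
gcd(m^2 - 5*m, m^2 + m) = m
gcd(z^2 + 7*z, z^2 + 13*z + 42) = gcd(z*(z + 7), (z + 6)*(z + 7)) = z + 7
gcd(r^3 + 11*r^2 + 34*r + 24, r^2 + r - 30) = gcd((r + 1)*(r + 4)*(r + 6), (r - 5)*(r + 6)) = r + 6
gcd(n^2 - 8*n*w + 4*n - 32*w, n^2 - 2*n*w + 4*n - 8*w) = n + 4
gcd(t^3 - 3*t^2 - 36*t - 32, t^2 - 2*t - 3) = t + 1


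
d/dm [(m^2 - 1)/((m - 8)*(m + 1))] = -7/(m^2 - 16*m + 64)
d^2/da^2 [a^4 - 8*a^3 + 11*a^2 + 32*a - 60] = 12*a^2 - 48*a + 22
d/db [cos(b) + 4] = -sin(b)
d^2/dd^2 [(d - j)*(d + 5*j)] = 2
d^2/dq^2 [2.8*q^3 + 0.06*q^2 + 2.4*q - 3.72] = 16.8*q + 0.12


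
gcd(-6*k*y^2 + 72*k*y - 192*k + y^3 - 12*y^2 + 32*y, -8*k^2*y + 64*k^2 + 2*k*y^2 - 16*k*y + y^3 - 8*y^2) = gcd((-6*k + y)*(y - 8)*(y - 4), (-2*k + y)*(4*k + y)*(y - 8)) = y - 8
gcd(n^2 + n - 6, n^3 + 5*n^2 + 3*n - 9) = n + 3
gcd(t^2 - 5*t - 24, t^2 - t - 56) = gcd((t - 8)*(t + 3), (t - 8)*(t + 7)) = t - 8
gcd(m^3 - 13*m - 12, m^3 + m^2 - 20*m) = m - 4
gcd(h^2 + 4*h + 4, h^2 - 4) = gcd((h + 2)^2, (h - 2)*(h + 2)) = h + 2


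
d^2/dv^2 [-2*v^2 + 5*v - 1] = -4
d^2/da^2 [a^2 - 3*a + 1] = 2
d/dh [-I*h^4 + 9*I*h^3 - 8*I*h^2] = I*h*(-4*h^2 + 27*h - 16)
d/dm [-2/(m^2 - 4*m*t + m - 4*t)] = 2*(2*m - 4*t + 1)/(m^2 - 4*m*t + m - 4*t)^2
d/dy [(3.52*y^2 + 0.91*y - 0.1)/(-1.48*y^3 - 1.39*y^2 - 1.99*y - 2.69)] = (5.2096*y^4 + 2.6936*y^3 - 6.1839*y^2 - 19.2156*y - 2.6469)/(2.1904*y^6 + 4.1144*y^5 + 7.8225*y^4 + 13.4946*y^3 + 11.4383*y^2 + 10.7062*y + 7.2361)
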